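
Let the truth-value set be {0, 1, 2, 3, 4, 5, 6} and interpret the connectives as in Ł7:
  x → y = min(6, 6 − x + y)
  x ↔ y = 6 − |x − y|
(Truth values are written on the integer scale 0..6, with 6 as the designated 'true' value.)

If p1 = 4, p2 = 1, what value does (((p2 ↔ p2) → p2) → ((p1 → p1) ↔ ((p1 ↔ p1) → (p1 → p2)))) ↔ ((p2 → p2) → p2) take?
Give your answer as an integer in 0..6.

p2 ↔ p2 = 1 ↔ 1 = 6
(p2 ↔ p2) → p2 = 6 → 1 = 1
p1 → p1 = 4 → 4 = 6
p1 ↔ p1 = 4 ↔ 4 = 6
p1 → p2 = 4 → 1 = 3
(p1 ↔ p1) → (p1 → p2) = 6 → 3 = 3
(p1 → p1) ↔ ((p1 ↔ p1) → (p1 → p2)) = 6 ↔ 3 = 3
((p2 ↔ p2) → p2) → ((p1 → p1) ↔ ((p1 ↔ p1) → (p1 → p2))) = 1 → 3 = 6
p2 → p2 = 1 → 1 = 6
(p2 → p2) → p2 = 6 → 1 = 1
(((p2 ↔ p2) → p2) → ((p1 → p1) ↔ ((p1 ↔ p1) → (p1 → p2)))) ↔ ((p2 → p2) → p2) = 6 ↔ 1 = 1

1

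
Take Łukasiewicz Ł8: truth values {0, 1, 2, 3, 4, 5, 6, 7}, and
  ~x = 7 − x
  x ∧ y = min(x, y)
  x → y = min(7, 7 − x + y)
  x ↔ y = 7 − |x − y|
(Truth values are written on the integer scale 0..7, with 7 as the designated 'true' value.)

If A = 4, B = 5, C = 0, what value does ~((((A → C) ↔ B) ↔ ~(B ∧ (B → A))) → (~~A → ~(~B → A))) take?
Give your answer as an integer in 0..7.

1

A → C = 4 → 0 = 3
(A → C) ↔ B = 3 ↔ 5 = 5
B → A = 5 → 4 = 6
B ∧ (B → A) = 5 ∧ 6 = 5
~(B ∧ (B → A)) = ~5 = 2
((A → C) ↔ B) ↔ ~(B ∧ (B → A)) = 5 ↔ 2 = 4
~A = ~4 = 3
~~A = ~3 = 4
~B = ~5 = 2
~B → A = 2 → 4 = 7
~(~B → A) = ~7 = 0
~~A → ~(~B → A) = 4 → 0 = 3
(((A → C) ↔ B) ↔ ~(B ∧ (B → A))) → (~~A → ~(~B → A)) = 4 → 3 = 6
~((((A → C) ↔ B) ↔ ~(B ∧ (B → A))) → (~~A → ~(~B → A))) = ~6 = 1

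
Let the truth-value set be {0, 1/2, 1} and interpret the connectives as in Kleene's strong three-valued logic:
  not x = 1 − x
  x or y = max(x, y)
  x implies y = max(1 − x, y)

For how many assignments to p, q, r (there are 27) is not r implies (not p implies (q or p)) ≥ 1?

19

value 1: 19 assignments (counts)
value 1/2: 7 assignments
value 0: 1 assignment
So 19 of the 27 assignments meet the threshold.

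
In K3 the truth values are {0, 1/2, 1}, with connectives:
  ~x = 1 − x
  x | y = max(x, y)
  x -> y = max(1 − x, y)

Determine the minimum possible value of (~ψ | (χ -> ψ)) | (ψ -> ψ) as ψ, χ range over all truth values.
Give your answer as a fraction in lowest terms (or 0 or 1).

Take ψ = 1/2, χ = 1/2:
~ψ = ~1/2 = 1/2
χ -> ψ = 1/2 -> 1/2 = 1/2
~ψ | (χ -> ψ) = 1/2 | 1/2 = 1/2
ψ -> ψ = 1/2 -> 1/2 = 1/2
(~ψ | (χ -> ψ)) | (ψ -> ψ) = 1/2 | 1/2 = 1/2
No assignment yields a value below 1/2, so this is the minimum.

1/2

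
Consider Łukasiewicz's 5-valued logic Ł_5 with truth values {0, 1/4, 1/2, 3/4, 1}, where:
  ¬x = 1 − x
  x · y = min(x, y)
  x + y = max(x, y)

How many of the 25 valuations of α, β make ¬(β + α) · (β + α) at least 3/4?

0

value 1/2: 5 assignments
value 1/4: 10 assignments
value 0: 10 assignments
So 0 of the 25 assignments meet the threshold.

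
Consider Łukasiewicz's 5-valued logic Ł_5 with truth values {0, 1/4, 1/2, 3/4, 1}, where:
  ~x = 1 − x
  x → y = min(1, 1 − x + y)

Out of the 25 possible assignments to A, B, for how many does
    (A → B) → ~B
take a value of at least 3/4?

12

value 1: 9 assignments (counts)
value 3/4: 3 assignments (counts)
value 1/2: 4 assignments
value 1/4: 4 assignments
value 0: 5 assignments
So 12 of the 25 assignments meet the threshold.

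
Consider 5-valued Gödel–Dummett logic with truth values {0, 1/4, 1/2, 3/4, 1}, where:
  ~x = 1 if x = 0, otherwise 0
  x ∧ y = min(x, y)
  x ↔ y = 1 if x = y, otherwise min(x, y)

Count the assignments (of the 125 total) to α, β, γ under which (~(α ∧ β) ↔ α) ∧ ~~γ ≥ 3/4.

8

value 1: 4 assignments (counts)
value 3/4: 4 assignments (counts)
value 1/2: 4 assignments
value 1/4: 4 assignments
value 0: 109 assignments
So 8 of the 125 assignments meet the threshold.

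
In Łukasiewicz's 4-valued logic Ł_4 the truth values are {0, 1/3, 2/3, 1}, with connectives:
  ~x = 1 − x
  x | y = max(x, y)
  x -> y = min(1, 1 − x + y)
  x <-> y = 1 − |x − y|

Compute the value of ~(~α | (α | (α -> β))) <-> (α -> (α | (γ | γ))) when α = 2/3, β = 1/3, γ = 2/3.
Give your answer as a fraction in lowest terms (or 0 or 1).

1/3

~α = ~2/3 = 1/3
α -> β = 2/3 -> 1/3 = 2/3
α | (α -> β) = 2/3 | 2/3 = 2/3
~α | (α | (α -> β)) = 1/3 | 2/3 = 2/3
~(~α | (α | (α -> β))) = ~2/3 = 1/3
γ | γ = 2/3 | 2/3 = 2/3
α | (γ | γ) = 2/3 | 2/3 = 2/3
α -> (α | (γ | γ)) = 2/3 -> 2/3 = 1
~(~α | (α | (α -> β))) <-> (α -> (α | (γ | γ))) = 1/3 <-> 1 = 1/3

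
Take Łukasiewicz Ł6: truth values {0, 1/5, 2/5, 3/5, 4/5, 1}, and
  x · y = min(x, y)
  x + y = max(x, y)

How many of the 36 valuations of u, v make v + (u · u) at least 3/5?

27

value 1: 11 assignments (counts)
value 4/5: 9 assignments (counts)
value 3/5: 7 assignments (counts)
value 2/5: 5 assignments
value 1/5: 3 assignments
value 0: 1 assignment
So 27 of the 36 assignments meet the threshold.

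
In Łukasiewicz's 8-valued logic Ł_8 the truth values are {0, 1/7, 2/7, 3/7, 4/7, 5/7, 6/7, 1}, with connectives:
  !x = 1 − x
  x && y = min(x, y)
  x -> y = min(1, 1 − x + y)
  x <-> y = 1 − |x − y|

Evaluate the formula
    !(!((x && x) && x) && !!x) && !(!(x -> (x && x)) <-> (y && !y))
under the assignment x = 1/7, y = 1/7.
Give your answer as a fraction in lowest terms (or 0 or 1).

x && x = 1/7 && 1/7 = 1/7
(x && x) && x = 1/7 && 1/7 = 1/7
!((x && x) && x) = !1/7 = 6/7
!x = !1/7 = 6/7
!!x = !6/7 = 1/7
!((x && x) && x) && !!x = 6/7 && 1/7 = 1/7
!(!((x && x) && x) && !!x) = !1/7 = 6/7
x && x = 1/7 && 1/7 = 1/7
x -> (x && x) = 1/7 -> 1/7 = 1
!(x -> (x && x)) = !1 = 0
!y = !1/7 = 6/7
y && !y = 1/7 && 6/7 = 1/7
!(x -> (x && x)) <-> (y && !y) = 0 <-> 1/7 = 6/7
!(!(x -> (x && x)) <-> (y && !y)) = !6/7 = 1/7
!(!((x && x) && x) && !!x) && !(!(x -> (x && x)) <-> (y && !y)) = 6/7 && 1/7 = 1/7

1/7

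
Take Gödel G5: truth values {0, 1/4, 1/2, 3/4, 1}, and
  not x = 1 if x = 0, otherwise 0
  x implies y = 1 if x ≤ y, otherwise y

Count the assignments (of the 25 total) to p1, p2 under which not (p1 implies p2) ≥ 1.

4

value 1: 4 assignments (counts)
value 0: 21 assignments
So 4 of the 25 assignments meet the threshold.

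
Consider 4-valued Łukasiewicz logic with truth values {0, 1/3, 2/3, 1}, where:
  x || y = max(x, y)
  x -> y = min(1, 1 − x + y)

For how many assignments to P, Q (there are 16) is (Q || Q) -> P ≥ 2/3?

13

P = 0, Q = 0 ↦ 1  ≥
P = 0, Q = 1/3 ↦ 2/3  ≥
P = 0, Q = 2/3 ↦ 1/3  <
P = 0, Q = 1 ↦ 0  <
P = 1/3, Q = 0 ↦ 1  ≥
P = 1/3, Q = 1/3 ↦ 1  ≥
P = 1/3, Q = 2/3 ↦ 2/3  ≥
P = 1/3, Q = 1 ↦ 1/3  <
P = 2/3, Q = 0 ↦ 1  ≥
P = 2/3, Q = 1/3 ↦ 1  ≥
P = 2/3, Q = 2/3 ↦ 1  ≥
P = 2/3, Q = 1 ↦ 2/3  ≥
P = 1, Q = 0 ↦ 1  ≥
P = 1, Q = 1/3 ↦ 1  ≥
P = 1, Q = 2/3 ↦ 1  ≥
P = 1, Q = 1 ↦ 1  ≥
So 13 of the 16 assignments meet the threshold.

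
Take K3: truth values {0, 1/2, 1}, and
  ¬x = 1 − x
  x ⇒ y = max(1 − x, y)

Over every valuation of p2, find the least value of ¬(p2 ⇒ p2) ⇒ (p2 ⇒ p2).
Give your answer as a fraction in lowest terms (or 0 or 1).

1/2

Take p2 = 1/2:
p2 ⇒ p2 = 1/2 ⇒ 1/2 = 1/2
¬(p2 ⇒ p2) = ¬1/2 = 1/2
p2 ⇒ p2 = 1/2 ⇒ 1/2 = 1/2
¬(p2 ⇒ p2) ⇒ (p2 ⇒ p2) = 1/2 ⇒ 1/2 = 1/2
No assignment yields a value below 1/2, so this is the minimum.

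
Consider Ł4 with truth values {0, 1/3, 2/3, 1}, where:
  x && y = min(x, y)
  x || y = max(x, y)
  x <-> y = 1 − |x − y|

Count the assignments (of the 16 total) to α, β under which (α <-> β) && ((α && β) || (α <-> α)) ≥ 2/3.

α = 0, β = 0 ↦ 1  ≥
α = 0, β = 1/3 ↦ 2/3  ≥
α = 0, β = 2/3 ↦ 1/3  <
α = 0, β = 1 ↦ 0  <
α = 1/3, β = 0 ↦ 2/3  ≥
α = 1/3, β = 1/3 ↦ 1  ≥
α = 1/3, β = 2/3 ↦ 2/3  ≥
α = 1/3, β = 1 ↦ 1/3  <
α = 2/3, β = 0 ↦ 1/3  <
α = 2/3, β = 1/3 ↦ 2/3  ≥
α = 2/3, β = 2/3 ↦ 1  ≥
α = 2/3, β = 1 ↦ 2/3  ≥
α = 1, β = 0 ↦ 0  <
α = 1, β = 1/3 ↦ 1/3  <
α = 1, β = 2/3 ↦ 2/3  ≥
α = 1, β = 1 ↦ 1  ≥
So 10 of the 16 assignments meet the threshold.

10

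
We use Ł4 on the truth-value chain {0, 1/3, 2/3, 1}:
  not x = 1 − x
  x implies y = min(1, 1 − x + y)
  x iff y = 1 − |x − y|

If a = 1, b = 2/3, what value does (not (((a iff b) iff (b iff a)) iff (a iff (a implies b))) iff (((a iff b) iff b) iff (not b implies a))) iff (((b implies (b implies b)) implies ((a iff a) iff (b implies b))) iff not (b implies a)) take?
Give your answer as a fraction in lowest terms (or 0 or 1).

a iff b = 1 iff 2/3 = 2/3
b iff a = 2/3 iff 1 = 2/3
(a iff b) iff (b iff a) = 2/3 iff 2/3 = 1
a implies b = 1 implies 2/3 = 2/3
a iff (a implies b) = 1 iff 2/3 = 2/3
((a iff b) iff (b iff a)) iff (a iff (a implies b)) = 1 iff 2/3 = 2/3
not (((a iff b) iff (b iff a)) iff (a iff (a implies b))) = not 2/3 = 1/3
a iff b = 1 iff 2/3 = 2/3
(a iff b) iff b = 2/3 iff 2/3 = 1
not b = not 2/3 = 1/3
not b implies a = 1/3 implies 1 = 1
((a iff b) iff b) iff (not b implies a) = 1 iff 1 = 1
not (((a iff b) iff (b iff a)) iff (a iff (a implies b))) iff (((a iff b) iff b) iff (not b implies a)) = 1/3 iff 1 = 1/3
b implies b = 2/3 implies 2/3 = 1
b implies (b implies b) = 2/3 implies 1 = 1
a iff a = 1 iff 1 = 1
b implies b = 2/3 implies 2/3 = 1
(a iff a) iff (b implies b) = 1 iff 1 = 1
(b implies (b implies b)) implies ((a iff a) iff (b implies b)) = 1 implies 1 = 1
b implies a = 2/3 implies 1 = 1
not (b implies a) = not 1 = 0
((b implies (b implies b)) implies ((a iff a) iff (b implies b))) iff not (b implies a) = 1 iff 0 = 0
(not (((a iff b) iff (b iff a)) iff (a iff (a implies b))) iff (((a iff b) iff b) iff (not b implies a))) iff (((b implies (b implies b)) implies ((a iff a) iff (b implies b))) iff not (b implies a)) = 1/3 iff 0 = 2/3

2/3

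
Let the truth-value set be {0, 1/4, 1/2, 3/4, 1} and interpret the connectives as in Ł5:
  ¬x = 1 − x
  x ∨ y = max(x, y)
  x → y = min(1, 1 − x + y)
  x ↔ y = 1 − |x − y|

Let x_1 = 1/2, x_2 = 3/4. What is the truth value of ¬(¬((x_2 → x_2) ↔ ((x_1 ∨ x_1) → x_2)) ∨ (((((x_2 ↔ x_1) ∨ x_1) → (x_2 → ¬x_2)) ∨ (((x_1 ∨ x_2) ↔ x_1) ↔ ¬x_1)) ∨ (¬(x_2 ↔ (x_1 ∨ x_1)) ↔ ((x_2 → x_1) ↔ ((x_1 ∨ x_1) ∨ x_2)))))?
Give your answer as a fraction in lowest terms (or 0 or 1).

x_2 → x_2 = 3/4 → 3/4 = 1
x_1 ∨ x_1 = 1/2 ∨ 1/2 = 1/2
(x_1 ∨ x_1) → x_2 = 1/2 → 3/4 = 1
(x_2 → x_2) ↔ ((x_1 ∨ x_1) → x_2) = 1 ↔ 1 = 1
¬((x_2 → x_2) ↔ ((x_1 ∨ x_1) → x_2)) = ¬1 = 0
x_2 ↔ x_1 = 3/4 ↔ 1/2 = 3/4
(x_2 ↔ x_1) ∨ x_1 = 3/4 ∨ 1/2 = 3/4
¬x_2 = ¬3/4 = 1/4
x_2 → ¬x_2 = 3/4 → 1/4 = 1/2
((x_2 ↔ x_1) ∨ x_1) → (x_2 → ¬x_2) = 3/4 → 1/2 = 3/4
x_1 ∨ x_2 = 1/2 ∨ 3/4 = 3/4
(x_1 ∨ x_2) ↔ x_1 = 3/4 ↔ 1/2 = 3/4
¬x_1 = ¬1/2 = 1/2
((x_1 ∨ x_2) ↔ x_1) ↔ ¬x_1 = 3/4 ↔ 1/2 = 3/4
(((x_2 ↔ x_1) ∨ x_1) → (x_2 → ¬x_2)) ∨ (((x_1 ∨ x_2) ↔ x_1) ↔ ¬x_1) = 3/4 ∨ 3/4 = 3/4
x_1 ∨ x_1 = 1/2 ∨ 1/2 = 1/2
x_2 ↔ (x_1 ∨ x_1) = 3/4 ↔ 1/2 = 3/4
¬(x_2 ↔ (x_1 ∨ x_1)) = ¬3/4 = 1/4
x_2 → x_1 = 3/4 → 1/2 = 3/4
x_1 ∨ x_1 = 1/2 ∨ 1/2 = 1/2
(x_1 ∨ x_1) ∨ x_2 = 1/2 ∨ 3/4 = 3/4
(x_2 → x_1) ↔ ((x_1 ∨ x_1) ∨ x_2) = 3/4 ↔ 3/4 = 1
¬(x_2 ↔ (x_1 ∨ x_1)) ↔ ((x_2 → x_1) ↔ ((x_1 ∨ x_1) ∨ x_2)) = 1/4 ↔ 1 = 1/4
((((x_2 ↔ x_1) ∨ x_1) → (x_2 → ¬x_2)) ∨ (((x_1 ∨ x_2) ↔ x_1) ↔ ¬x_1)) ∨ (¬(x_2 ↔ (x_1 ∨ x_1)) ↔ ((x_2 → x_1) ↔ ((x_1 ∨ x_1) ∨ x_2))) = 3/4 ∨ 1/4 = 3/4
¬((x_2 → x_2) ↔ ((x_1 ∨ x_1) → x_2)) ∨ (((((x_2 ↔ x_1) ∨ x_1) → (x_2 → ¬x_2)) ∨ (((x_1 ∨ x_2) ↔ x_1) ↔ ¬x_1)) ∨ (¬(x_2 ↔ (x_1 ∨ x_1)) ↔ ((x_2 → x_1) ↔ ((x_1 ∨ x_1) ∨ x_2)))) = 0 ∨ 3/4 = 3/4
¬(¬((x_2 → x_2) ↔ ((x_1 ∨ x_1) → x_2)) ∨ (((((x_2 ↔ x_1) ∨ x_1) → (x_2 → ¬x_2)) ∨ (((x_1 ∨ x_2) ↔ x_1) ↔ ¬x_1)) ∨ (¬(x_2 ↔ (x_1 ∨ x_1)) ↔ ((x_2 → x_1) ↔ ((x_1 ∨ x_1) ∨ x_2))))) = ¬3/4 = 1/4

1/4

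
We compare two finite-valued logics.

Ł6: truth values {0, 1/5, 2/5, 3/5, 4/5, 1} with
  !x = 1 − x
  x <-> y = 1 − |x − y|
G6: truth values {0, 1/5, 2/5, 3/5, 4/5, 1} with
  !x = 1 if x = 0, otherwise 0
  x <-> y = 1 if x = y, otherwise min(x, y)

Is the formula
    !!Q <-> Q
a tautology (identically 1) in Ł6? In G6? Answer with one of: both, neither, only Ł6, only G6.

In Ł6: every assignment gives 1 — tautology.
In G6: at Q = 1/5 the value is 1/5 — not a tautology.

only Ł6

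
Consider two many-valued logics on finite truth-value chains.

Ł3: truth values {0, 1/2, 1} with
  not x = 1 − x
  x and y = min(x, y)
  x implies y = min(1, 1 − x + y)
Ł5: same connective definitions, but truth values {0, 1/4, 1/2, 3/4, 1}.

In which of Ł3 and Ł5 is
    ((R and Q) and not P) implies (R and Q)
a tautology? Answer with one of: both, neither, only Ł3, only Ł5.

both

In Ł3: every assignment gives 1 — tautology.
In Ł5: every assignment gives 1 — tautology.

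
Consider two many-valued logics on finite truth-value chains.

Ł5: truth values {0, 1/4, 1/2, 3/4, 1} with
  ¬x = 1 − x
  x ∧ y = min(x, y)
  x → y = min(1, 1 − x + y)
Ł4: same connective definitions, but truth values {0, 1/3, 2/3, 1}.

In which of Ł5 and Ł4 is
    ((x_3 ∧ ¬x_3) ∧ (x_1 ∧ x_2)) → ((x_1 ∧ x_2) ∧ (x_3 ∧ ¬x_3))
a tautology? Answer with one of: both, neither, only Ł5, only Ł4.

In Ł5: every assignment gives 1 — tautology.
In Ł4: every assignment gives 1 — tautology.

both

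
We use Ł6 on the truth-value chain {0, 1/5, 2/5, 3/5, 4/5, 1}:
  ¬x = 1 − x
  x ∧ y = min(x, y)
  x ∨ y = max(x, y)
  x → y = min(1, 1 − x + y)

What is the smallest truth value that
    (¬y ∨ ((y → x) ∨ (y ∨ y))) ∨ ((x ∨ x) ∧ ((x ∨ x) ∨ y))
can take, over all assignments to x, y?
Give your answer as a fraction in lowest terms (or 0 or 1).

3/5

Take x = 0, y = 2/5:
¬y = ¬2/5 = 3/5
y → x = 2/5 → 0 = 3/5
y ∨ y = 2/5 ∨ 2/5 = 2/5
(y → x) ∨ (y ∨ y) = 3/5 ∨ 2/5 = 3/5
¬y ∨ ((y → x) ∨ (y ∨ y)) = 3/5 ∨ 3/5 = 3/5
x ∨ x = 0 ∨ 0 = 0
x ∨ x = 0 ∨ 0 = 0
(x ∨ x) ∨ y = 0 ∨ 2/5 = 2/5
(x ∨ x) ∧ ((x ∨ x) ∨ y) = 0 ∧ 2/5 = 0
(¬y ∨ ((y → x) ∨ (y ∨ y))) ∨ ((x ∨ x) ∧ ((x ∨ x) ∨ y)) = 3/5 ∨ 0 = 3/5
No assignment yields a value below 3/5, so this is the minimum.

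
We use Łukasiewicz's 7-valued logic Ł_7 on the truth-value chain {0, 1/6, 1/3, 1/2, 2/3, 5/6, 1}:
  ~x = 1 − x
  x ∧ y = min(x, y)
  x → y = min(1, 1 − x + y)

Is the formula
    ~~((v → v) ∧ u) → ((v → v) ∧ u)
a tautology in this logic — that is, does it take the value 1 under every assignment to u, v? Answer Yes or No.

Yes

At u = 1/2, v = 1/3, for instance:
v → v = 1/3 → 1/3 = 1
(v → v) ∧ u = 1 ∧ 1/2 = 1/2
~((v → v) ∧ u) = ~1/2 = 1/2
~~((v → v) ∧ u) = ~1/2 = 1/2
~~((v → v) ∧ u) → ((v → v) ∧ u) = 1/2 → 1/2 = 1
and checking the remaining 48 assignments likewise gives ≥ 1 in every case.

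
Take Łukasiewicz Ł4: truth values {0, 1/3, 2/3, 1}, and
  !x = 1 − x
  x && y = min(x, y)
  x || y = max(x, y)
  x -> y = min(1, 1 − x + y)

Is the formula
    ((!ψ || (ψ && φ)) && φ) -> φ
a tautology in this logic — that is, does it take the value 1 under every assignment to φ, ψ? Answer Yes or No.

φ = 0, ψ = 0 ↦ 1
φ = 0, ψ = 1/3 ↦ 1
φ = 0, ψ = 2/3 ↦ 1
φ = 0, ψ = 1 ↦ 1
φ = 1/3, ψ = 0 ↦ 1
φ = 1/3, ψ = 1/3 ↦ 1
φ = 1/3, ψ = 2/3 ↦ 1
φ = 1/3, ψ = 1 ↦ 1
φ = 2/3, ψ = 0 ↦ 1
φ = 2/3, ψ = 1/3 ↦ 1
φ = 2/3, ψ = 2/3 ↦ 1
φ = 2/3, ψ = 1 ↦ 1
φ = 1, ψ = 0 ↦ 1
φ = 1, ψ = 1/3 ↦ 1
φ = 1, ψ = 2/3 ↦ 1
φ = 1, ψ = 1 ↦ 1
Every assignment gives a value ≥ 1.

Yes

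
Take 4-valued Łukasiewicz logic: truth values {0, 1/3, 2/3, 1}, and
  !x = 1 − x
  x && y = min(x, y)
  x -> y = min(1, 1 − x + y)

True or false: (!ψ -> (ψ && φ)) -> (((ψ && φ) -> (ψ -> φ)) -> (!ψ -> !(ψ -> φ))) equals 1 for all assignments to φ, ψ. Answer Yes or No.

Counterexample: take φ = 1/3, ψ = 1/3.
!ψ = !1/3 = 2/3
ψ && φ = 1/3 && 1/3 = 1/3
!ψ -> (ψ && φ) = 2/3 -> 1/3 = 2/3
ψ && φ = 1/3 && 1/3 = 1/3
ψ -> φ = 1/3 -> 1/3 = 1
(ψ && φ) -> (ψ -> φ) = 1/3 -> 1 = 1
!ψ = !1/3 = 2/3
ψ -> φ = 1/3 -> 1/3 = 1
!(ψ -> φ) = !1 = 0
!ψ -> !(ψ -> φ) = 2/3 -> 0 = 1/3
((ψ && φ) -> (ψ -> φ)) -> (!ψ -> !(ψ -> φ)) = 1 -> 1/3 = 1/3
(!ψ -> (ψ && φ)) -> (((ψ && φ) -> (ψ -> φ)) -> (!ψ -> !(ψ -> φ))) = 2/3 -> 1/3 = 2/3
This gives 2/3 ≠ 1.

No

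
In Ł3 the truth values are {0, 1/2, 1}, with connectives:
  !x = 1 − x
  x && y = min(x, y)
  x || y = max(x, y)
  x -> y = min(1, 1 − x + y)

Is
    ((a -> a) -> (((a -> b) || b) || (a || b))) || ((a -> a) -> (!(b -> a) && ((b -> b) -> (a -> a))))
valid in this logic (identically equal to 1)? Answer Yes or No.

Counterexample: take a = 1/2, b = 0.
a -> a = 1/2 -> 1/2 = 1
a -> b = 1/2 -> 0 = 1/2
(a -> b) || b = 1/2 || 0 = 1/2
a || b = 1/2 || 0 = 1/2
((a -> b) || b) || (a || b) = 1/2 || 1/2 = 1/2
(a -> a) -> (((a -> b) || b) || (a || b)) = 1 -> 1/2 = 1/2
a -> a = 1/2 -> 1/2 = 1
b -> a = 0 -> 1/2 = 1
!(b -> a) = !1 = 0
b -> b = 0 -> 0 = 1
a -> a = 1/2 -> 1/2 = 1
(b -> b) -> (a -> a) = 1 -> 1 = 1
!(b -> a) && ((b -> b) -> (a -> a)) = 0 && 1 = 0
(a -> a) -> (!(b -> a) && ((b -> b) -> (a -> a))) = 1 -> 0 = 0
((a -> a) -> (((a -> b) || b) || (a || b))) || ((a -> a) -> (!(b -> a) && ((b -> b) -> (a -> a)))) = 1/2 || 0 = 1/2
This gives 1/2 ≠ 1.

No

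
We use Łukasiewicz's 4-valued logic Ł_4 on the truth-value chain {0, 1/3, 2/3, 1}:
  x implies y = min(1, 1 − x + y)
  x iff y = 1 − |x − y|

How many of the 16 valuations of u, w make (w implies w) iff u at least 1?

4

u = 0, w = 0 ↦ 0  <
u = 0, w = 1/3 ↦ 0  <
u = 0, w = 2/3 ↦ 0  <
u = 0, w = 1 ↦ 0  <
u = 1/3, w = 0 ↦ 1/3  <
u = 1/3, w = 1/3 ↦ 1/3  <
u = 1/3, w = 2/3 ↦ 1/3  <
u = 1/3, w = 1 ↦ 1/3  <
u = 2/3, w = 0 ↦ 2/3  <
u = 2/3, w = 1/3 ↦ 2/3  <
u = 2/3, w = 2/3 ↦ 2/3  <
u = 2/3, w = 1 ↦ 2/3  <
u = 1, w = 0 ↦ 1  ≥
u = 1, w = 1/3 ↦ 1  ≥
u = 1, w = 2/3 ↦ 1  ≥
u = 1, w = 1 ↦ 1  ≥
So 4 of the 16 assignments meet the threshold.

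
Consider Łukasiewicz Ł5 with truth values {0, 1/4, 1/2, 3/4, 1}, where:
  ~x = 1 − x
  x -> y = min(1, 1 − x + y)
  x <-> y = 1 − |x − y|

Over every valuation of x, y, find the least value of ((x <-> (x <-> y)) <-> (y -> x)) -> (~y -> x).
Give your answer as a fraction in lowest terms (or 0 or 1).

1/2

Take x = 0, y = 1/2:
x <-> y = 0 <-> 1/2 = 1/2
x <-> (x <-> y) = 0 <-> 1/2 = 1/2
y -> x = 1/2 -> 0 = 1/2
(x <-> (x <-> y)) <-> (y -> x) = 1/2 <-> 1/2 = 1
~y = ~1/2 = 1/2
~y -> x = 1/2 -> 0 = 1/2
((x <-> (x <-> y)) <-> (y -> x)) -> (~y -> x) = 1 -> 1/2 = 1/2
No assignment yields a value below 1/2, so this is the minimum.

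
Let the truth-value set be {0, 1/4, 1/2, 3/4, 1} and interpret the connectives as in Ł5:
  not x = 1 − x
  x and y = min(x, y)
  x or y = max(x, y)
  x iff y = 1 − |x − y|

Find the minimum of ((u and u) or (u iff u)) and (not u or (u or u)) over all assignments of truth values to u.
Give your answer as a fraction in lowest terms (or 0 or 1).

1/2

Take u = 1/2:
u and u = 1/2 and 1/2 = 1/2
u iff u = 1/2 iff 1/2 = 1
(u and u) or (u iff u) = 1/2 or 1 = 1
not u = not 1/2 = 1/2
u or u = 1/2 or 1/2 = 1/2
not u or (u or u) = 1/2 or 1/2 = 1/2
((u and u) or (u iff u)) and (not u or (u or u)) = 1 and 1/2 = 1/2
No assignment yields a value below 1/2, so this is the minimum.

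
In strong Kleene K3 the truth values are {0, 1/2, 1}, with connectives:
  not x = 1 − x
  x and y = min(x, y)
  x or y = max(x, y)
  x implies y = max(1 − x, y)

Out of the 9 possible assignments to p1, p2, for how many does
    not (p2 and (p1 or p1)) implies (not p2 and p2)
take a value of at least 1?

p1 = 0, p2 = 0 ↦ 0  <
p1 = 0, p2 = 1/2 ↦ 1/2  <
p1 = 0, p2 = 1 ↦ 0  <
p1 = 1/2, p2 = 0 ↦ 0  <
p1 = 1/2, p2 = 1/2 ↦ 1/2  <
p1 = 1/2, p2 = 1 ↦ 1/2  <
p1 = 1, p2 = 0 ↦ 0  <
p1 = 1, p2 = 1/2 ↦ 1/2  <
p1 = 1, p2 = 1 ↦ 1  ≥
So 1 of the 9 assignments meets the threshold.

1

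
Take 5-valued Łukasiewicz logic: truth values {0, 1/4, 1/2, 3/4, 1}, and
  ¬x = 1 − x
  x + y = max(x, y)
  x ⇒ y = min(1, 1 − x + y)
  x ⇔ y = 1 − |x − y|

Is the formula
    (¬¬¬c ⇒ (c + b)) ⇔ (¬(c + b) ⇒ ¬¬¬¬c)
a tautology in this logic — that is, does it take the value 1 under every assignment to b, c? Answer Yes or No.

At b = 1, c = 1/4, for instance:
¬c = ¬1/4 = 3/4
¬¬c = ¬3/4 = 1/4
¬¬¬c = ¬1/4 = 3/4
c + b = 1/4 + 1 = 1
¬¬¬c ⇒ (c + b) = 3/4 ⇒ 1 = 1
¬(c + b) = ¬1 = 0
¬¬¬¬c = ¬3/4 = 1/4
¬(c + b) ⇒ ¬¬¬¬c = 0 ⇒ 1/4 = 1
(¬¬¬c ⇒ (c + b)) ⇔ (¬(c + b) ⇒ ¬¬¬¬c) = 1 ⇔ 1 = 1
and checking the remaining 24 assignments likewise gives ≥ 1 in every case.

Yes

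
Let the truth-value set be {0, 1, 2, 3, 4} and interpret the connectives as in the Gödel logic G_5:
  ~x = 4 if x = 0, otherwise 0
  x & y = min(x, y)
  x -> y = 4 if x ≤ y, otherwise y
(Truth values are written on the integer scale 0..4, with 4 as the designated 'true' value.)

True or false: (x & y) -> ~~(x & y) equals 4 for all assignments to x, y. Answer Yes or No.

Yes

At x = 1, y = 4, for instance:
x & y = 1 & 4 = 1
~(x & y) = ~1 = 0
~~(x & y) = ~0 = 4
(x & y) -> ~~(x & y) = 1 -> 4 = 4
and checking the remaining 24 assignments likewise gives ≥ 4 in every case.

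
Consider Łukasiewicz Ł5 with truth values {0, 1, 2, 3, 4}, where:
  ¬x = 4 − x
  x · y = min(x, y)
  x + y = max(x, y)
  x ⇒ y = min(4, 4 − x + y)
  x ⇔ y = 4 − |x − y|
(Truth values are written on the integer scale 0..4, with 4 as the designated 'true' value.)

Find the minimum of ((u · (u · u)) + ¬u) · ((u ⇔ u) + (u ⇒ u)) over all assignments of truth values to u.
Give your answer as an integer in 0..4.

Take u = 2:
u · u = 2 · 2 = 2
u · (u · u) = 2 · 2 = 2
¬u = ¬2 = 2
(u · (u · u)) + ¬u = 2 + 2 = 2
u ⇔ u = 2 ⇔ 2 = 4
u ⇒ u = 2 ⇒ 2 = 4
(u ⇔ u) + (u ⇒ u) = 4 + 4 = 4
((u · (u · u)) + ¬u) · ((u ⇔ u) + (u ⇒ u)) = 2 · 4 = 2
No assignment yields a value below 2, so this is the minimum.

2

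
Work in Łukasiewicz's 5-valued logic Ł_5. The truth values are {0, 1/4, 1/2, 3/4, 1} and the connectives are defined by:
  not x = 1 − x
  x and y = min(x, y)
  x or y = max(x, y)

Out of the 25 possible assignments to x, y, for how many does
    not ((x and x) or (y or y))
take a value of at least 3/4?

value 1: 1 assignment (counts)
value 3/4: 3 assignments (counts)
value 1/2: 5 assignments
value 1/4: 7 assignments
value 0: 9 assignments
So 4 of the 25 assignments meet the threshold.

4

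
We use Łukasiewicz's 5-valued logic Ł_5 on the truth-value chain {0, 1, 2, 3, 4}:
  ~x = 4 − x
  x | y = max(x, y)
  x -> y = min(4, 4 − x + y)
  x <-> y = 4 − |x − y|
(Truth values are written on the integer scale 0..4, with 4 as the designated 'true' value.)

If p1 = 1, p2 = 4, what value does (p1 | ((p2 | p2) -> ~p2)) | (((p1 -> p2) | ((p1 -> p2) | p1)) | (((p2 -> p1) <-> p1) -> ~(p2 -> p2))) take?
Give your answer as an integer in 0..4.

p2 | p2 = 4 | 4 = 4
~p2 = ~4 = 0
(p2 | p2) -> ~p2 = 4 -> 0 = 0
p1 | ((p2 | p2) -> ~p2) = 1 | 0 = 1
p1 -> p2 = 1 -> 4 = 4
p1 -> p2 = 1 -> 4 = 4
(p1 -> p2) | p1 = 4 | 1 = 4
(p1 -> p2) | ((p1 -> p2) | p1) = 4 | 4 = 4
p2 -> p1 = 4 -> 1 = 1
(p2 -> p1) <-> p1 = 1 <-> 1 = 4
p2 -> p2 = 4 -> 4 = 4
~(p2 -> p2) = ~4 = 0
((p2 -> p1) <-> p1) -> ~(p2 -> p2) = 4 -> 0 = 0
((p1 -> p2) | ((p1 -> p2) | p1)) | (((p2 -> p1) <-> p1) -> ~(p2 -> p2)) = 4 | 0 = 4
(p1 | ((p2 | p2) -> ~p2)) | (((p1 -> p2) | ((p1 -> p2) | p1)) | (((p2 -> p1) <-> p1) -> ~(p2 -> p2))) = 1 | 4 = 4

4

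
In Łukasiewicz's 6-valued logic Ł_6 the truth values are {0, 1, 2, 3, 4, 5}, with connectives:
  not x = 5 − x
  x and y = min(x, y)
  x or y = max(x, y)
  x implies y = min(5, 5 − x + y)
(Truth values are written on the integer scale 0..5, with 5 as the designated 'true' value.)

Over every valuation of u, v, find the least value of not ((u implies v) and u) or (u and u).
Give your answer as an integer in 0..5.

3

Take u = 2, v = 0:
u implies v = 2 implies 0 = 3
(u implies v) and u = 3 and 2 = 2
not ((u implies v) and u) = not 2 = 3
u and u = 2 and 2 = 2
not ((u implies v) and u) or (u and u) = 3 or 2 = 3
No assignment yields a value below 3, so this is the minimum.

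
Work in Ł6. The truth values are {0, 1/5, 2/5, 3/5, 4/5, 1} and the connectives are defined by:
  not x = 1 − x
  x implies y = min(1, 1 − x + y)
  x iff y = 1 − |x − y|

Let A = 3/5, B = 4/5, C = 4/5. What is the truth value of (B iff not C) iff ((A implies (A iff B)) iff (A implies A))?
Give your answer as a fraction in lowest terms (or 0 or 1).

2/5

not C = not 4/5 = 1/5
B iff not C = 4/5 iff 1/5 = 2/5
A iff B = 3/5 iff 4/5 = 4/5
A implies (A iff B) = 3/5 implies 4/5 = 1
A implies A = 3/5 implies 3/5 = 1
(A implies (A iff B)) iff (A implies A) = 1 iff 1 = 1
(B iff not C) iff ((A implies (A iff B)) iff (A implies A)) = 2/5 iff 1 = 2/5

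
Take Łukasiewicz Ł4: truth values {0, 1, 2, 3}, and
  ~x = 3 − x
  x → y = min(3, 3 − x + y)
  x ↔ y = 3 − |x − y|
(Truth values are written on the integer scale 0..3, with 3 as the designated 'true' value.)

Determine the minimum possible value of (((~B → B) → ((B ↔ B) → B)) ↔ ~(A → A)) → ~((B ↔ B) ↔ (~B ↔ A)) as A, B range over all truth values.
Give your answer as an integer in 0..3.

Take A = 1, B = 2:
~B = ~2 = 1
~B → B = 1 → 2 = 3
B ↔ B = 2 ↔ 2 = 3
(B ↔ B) → B = 3 → 2 = 2
(~B → B) → ((B ↔ B) → B) = 3 → 2 = 2
A → A = 1 → 1 = 3
~(A → A) = ~3 = 0
((~B → B) → ((B ↔ B) → B)) ↔ ~(A → A) = 2 ↔ 0 = 1
B ↔ B = 2 ↔ 2 = 3
~B = ~2 = 1
~B ↔ A = 1 ↔ 1 = 3
(B ↔ B) ↔ (~B ↔ A) = 3 ↔ 3 = 3
~((B ↔ B) ↔ (~B ↔ A)) = ~3 = 0
(((~B → B) → ((B ↔ B) → B)) ↔ ~(A → A)) → ~((B ↔ B) ↔ (~B ↔ A)) = 1 → 0 = 2
No assignment yields a value below 2, so this is the minimum.

2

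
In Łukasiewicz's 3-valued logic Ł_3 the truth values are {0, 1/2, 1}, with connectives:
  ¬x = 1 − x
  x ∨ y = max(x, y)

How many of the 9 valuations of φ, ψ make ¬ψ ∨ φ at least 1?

5

φ = 0, ψ = 0 ↦ 1  ≥
φ = 0, ψ = 1/2 ↦ 1/2  <
φ = 0, ψ = 1 ↦ 0  <
φ = 1/2, ψ = 0 ↦ 1  ≥
φ = 1/2, ψ = 1/2 ↦ 1/2  <
φ = 1/2, ψ = 1 ↦ 1/2  <
φ = 1, ψ = 0 ↦ 1  ≥
φ = 1, ψ = 1/2 ↦ 1  ≥
φ = 1, ψ = 1 ↦ 1  ≥
So 5 of the 9 assignments meet the threshold.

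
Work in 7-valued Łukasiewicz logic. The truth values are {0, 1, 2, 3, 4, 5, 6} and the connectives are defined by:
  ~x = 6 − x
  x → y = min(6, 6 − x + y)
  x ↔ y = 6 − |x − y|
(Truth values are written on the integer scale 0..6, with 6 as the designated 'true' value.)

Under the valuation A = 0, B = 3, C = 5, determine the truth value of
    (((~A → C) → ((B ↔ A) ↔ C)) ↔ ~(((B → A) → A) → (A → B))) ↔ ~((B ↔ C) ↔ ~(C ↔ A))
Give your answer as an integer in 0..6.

6

~A = ~0 = 6
~A → C = 6 → 5 = 5
B ↔ A = 3 ↔ 0 = 3
(B ↔ A) ↔ C = 3 ↔ 5 = 4
(~A → C) → ((B ↔ A) ↔ C) = 5 → 4 = 5
B → A = 3 → 0 = 3
(B → A) → A = 3 → 0 = 3
A → B = 0 → 3 = 6
((B → A) → A) → (A → B) = 3 → 6 = 6
~(((B → A) → A) → (A → B)) = ~6 = 0
((~A → C) → ((B ↔ A) ↔ C)) ↔ ~(((B → A) → A) → (A → B)) = 5 ↔ 0 = 1
B ↔ C = 3 ↔ 5 = 4
C ↔ A = 5 ↔ 0 = 1
~(C ↔ A) = ~1 = 5
(B ↔ C) ↔ ~(C ↔ A) = 4 ↔ 5 = 5
~((B ↔ C) ↔ ~(C ↔ A)) = ~5 = 1
(((~A → C) → ((B ↔ A) ↔ C)) ↔ ~(((B → A) → A) → (A → B))) ↔ ~((B ↔ C) ↔ ~(C ↔ A)) = 1 ↔ 1 = 6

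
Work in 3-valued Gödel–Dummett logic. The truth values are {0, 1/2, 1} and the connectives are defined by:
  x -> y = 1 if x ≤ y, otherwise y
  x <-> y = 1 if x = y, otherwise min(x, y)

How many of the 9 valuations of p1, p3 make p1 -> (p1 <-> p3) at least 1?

p1 = 0, p3 = 0 ↦ 1  ≥
p1 = 0, p3 = 1/2 ↦ 1  ≥
p1 = 0, p3 = 1 ↦ 1  ≥
p1 = 1/2, p3 = 0 ↦ 0  <
p1 = 1/2, p3 = 1/2 ↦ 1  ≥
p1 = 1/2, p3 = 1 ↦ 1  ≥
p1 = 1, p3 = 0 ↦ 0  <
p1 = 1, p3 = 1/2 ↦ 1/2  <
p1 = 1, p3 = 1 ↦ 1  ≥
So 6 of the 9 assignments meet the threshold.

6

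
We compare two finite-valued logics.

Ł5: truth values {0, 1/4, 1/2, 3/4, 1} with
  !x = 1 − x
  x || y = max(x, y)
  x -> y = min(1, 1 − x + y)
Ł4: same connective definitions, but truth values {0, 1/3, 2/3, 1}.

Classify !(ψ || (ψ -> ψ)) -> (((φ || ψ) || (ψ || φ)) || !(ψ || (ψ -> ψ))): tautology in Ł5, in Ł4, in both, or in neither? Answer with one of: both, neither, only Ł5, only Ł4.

In Ł5: every assignment gives 1 — tautology.
In Ł4: every assignment gives 1 — tautology.

both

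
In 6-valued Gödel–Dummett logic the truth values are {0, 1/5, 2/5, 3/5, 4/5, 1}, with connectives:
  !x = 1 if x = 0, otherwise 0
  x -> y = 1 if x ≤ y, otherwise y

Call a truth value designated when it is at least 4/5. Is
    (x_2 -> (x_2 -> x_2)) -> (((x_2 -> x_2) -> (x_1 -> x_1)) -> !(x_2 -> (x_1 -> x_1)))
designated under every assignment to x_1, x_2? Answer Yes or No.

No

Counterexample: take x_1 = 0, x_2 = 0.
x_2 -> x_2 = 0 -> 0 = 1
x_2 -> (x_2 -> x_2) = 0 -> 1 = 1
x_2 -> x_2 = 0 -> 0 = 1
x_1 -> x_1 = 0 -> 0 = 1
(x_2 -> x_2) -> (x_1 -> x_1) = 1 -> 1 = 1
x_2 -> (x_1 -> x_1) = 0 -> 1 = 1
!(x_2 -> (x_1 -> x_1)) = !1 = 0
((x_2 -> x_2) -> (x_1 -> x_1)) -> !(x_2 -> (x_1 -> x_1)) = 1 -> 0 = 0
(x_2 -> (x_2 -> x_2)) -> (((x_2 -> x_2) -> (x_1 -> x_1)) -> !(x_2 -> (x_1 -> x_1))) = 1 -> 0 = 0
This gives 0, which is below 4/5.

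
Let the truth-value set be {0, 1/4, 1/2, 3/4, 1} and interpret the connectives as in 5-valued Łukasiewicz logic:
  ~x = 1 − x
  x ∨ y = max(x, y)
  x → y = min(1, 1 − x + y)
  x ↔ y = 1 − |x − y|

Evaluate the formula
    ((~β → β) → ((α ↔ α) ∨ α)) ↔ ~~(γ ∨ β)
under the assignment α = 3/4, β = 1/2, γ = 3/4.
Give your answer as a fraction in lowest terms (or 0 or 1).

~β = ~1/2 = 1/2
~β → β = 1/2 → 1/2 = 1
α ↔ α = 3/4 ↔ 3/4 = 1
(α ↔ α) ∨ α = 1 ∨ 3/4 = 1
(~β → β) → ((α ↔ α) ∨ α) = 1 → 1 = 1
γ ∨ β = 3/4 ∨ 1/2 = 3/4
~(γ ∨ β) = ~3/4 = 1/4
~~(γ ∨ β) = ~1/4 = 3/4
((~β → β) → ((α ↔ α) ∨ α)) ↔ ~~(γ ∨ β) = 1 ↔ 3/4 = 3/4

3/4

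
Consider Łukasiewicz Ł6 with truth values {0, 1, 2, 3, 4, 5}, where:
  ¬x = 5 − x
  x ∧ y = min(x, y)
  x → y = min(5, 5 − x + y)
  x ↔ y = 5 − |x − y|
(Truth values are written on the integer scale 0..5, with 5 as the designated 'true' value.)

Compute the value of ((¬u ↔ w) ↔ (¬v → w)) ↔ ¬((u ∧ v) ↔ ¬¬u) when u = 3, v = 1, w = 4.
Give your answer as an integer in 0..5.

¬u = ¬3 = 2
¬u ↔ w = 2 ↔ 4 = 3
¬v = ¬1 = 4
¬v → w = 4 → 4 = 5
(¬u ↔ w) ↔ (¬v → w) = 3 ↔ 5 = 3
u ∧ v = 3 ∧ 1 = 1
¬u = ¬3 = 2
¬¬u = ¬2 = 3
(u ∧ v) ↔ ¬¬u = 1 ↔ 3 = 3
¬((u ∧ v) ↔ ¬¬u) = ¬3 = 2
((¬u ↔ w) ↔ (¬v → w)) ↔ ¬((u ∧ v) ↔ ¬¬u) = 3 ↔ 2 = 4

4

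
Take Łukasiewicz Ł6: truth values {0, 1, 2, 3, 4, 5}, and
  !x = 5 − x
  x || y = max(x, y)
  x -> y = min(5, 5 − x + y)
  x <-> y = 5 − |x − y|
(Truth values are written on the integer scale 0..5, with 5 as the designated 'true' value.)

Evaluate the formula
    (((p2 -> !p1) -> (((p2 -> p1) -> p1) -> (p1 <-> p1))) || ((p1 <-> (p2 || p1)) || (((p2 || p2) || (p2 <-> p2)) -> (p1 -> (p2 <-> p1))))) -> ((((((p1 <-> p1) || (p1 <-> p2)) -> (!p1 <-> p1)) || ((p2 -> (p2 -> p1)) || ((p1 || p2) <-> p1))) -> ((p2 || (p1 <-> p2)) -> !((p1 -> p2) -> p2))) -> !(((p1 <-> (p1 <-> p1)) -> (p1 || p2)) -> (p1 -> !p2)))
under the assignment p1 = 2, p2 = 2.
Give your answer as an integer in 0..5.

2

!p1 = !2 = 3
p2 -> !p1 = 2 -> 3 = 5
p2 -> p1 = 2 -> 2 = 5
(p2 -> p1) -> p1 = 5 -> 2 = 2
p1 <-> p1 = 2 <-> 2 = 5
((p2 -> p1) -> p1) -> (p1 <-> p1) = 2 -> 5 = 5
(p2 -> !p1) -> (((p2 -> p1) -> p1) -> (p1 <-> p1)) = 5 -> 5 = 5
p2 || p1 = 2 || 2 = 2
p1 <-> (p2 || p1) = 2 <-> 2 = 5
p2 || p2 = 2 || 2 = 2
p2 <-> p2 = 2 <-> 2 = 5
(p2 || p2) || (p2 <-> p2) = 2 || 5 = 5
p2 <-> p1 = 2 <-> 2 = 5
p1 -> (p2 <-> p1) = 2 -> 5 = 5
((p2 || p2) || (p2 <-> p2)) -> (p1 -> (p2 <-> p1)) = 5 -> 5 = 5
(p1 <-> (p2 || p1)) || (((p2 || p2) || (p2 <-> p2)) -> (p1 -> (p2 <-> p1))) = 5 || 5 = 5
((p2 -> !p1) -> (((p2 -> p1) -> p1) -> (p1 <-> p1))) || ((p1 <-> (p2 || p1)) || (((p2 || p2) || (p2 <-> p2)) -> (p1 -> (p2 <-> p1)))) = 5 || 5 = 5
p1 <-> p1 = 2 <-> 2 = 5
p1 <-> p2 = 2 <-> 2 = 5
(p1 <-> p1) || (p1 <-> p2) = 5 || 5 = 5
!p1 = !2 = 3
!p1 <-> p1 = 3 <-> 2 = 4
((p1 <-> p1) || (p1 <-> p2)) -> (!p1 <-> p1) = 5 -> 4 = 4
p2 -> p1 = 2 -> 2 = 5
p2 -> (p2 -> p1) = 2 -> 5 = 5
p1 || p2 = 2 || 2 = 2
(p1 || p2) <-> p1 = 2 <-> 2 = 5
(p2 -> (p2 -> p1)) || ((p1 || p2) <-> p1) = 5 || 5 = 5
(((p1 <-> p1) || (p1 <-> p2)) -> (!p1 <-> p1)) || ((p2 -> (p2 -> p1)) || ((p1 || p2) <-> p1)) = 4 || 5 = 5
p1 <-> p2 = 2 <-> 2 = 5
p2 || (p1 <-> p2) = 2 || 5 = 5
p1 -> p2 = 2 -> 2 = 5
(p1 -> p2) -> p2 = 5 -> 2 = 2
!((p1 -> p2) -> p2) = !2 = 3
(p2 || (p1 <-> p2)) -> !((p1 -> p2) -> p2) = 5 -> 3 = 3
((((p1 <-> p1) || (p1 <-> p2)) -> (!p1 <-> p1)) || ((p2 -> (p2 -> p1)) || ((p1 || p2) <-> p1))) -> ((p2 || (p1 <-> p2)) -> !((p1 -> p2) -> p2)) = 5 -> 3 = 3
p1 <-> p1 = 2 <-> 2 = 5
p1 <-> (p1 <-> p1) = 2 <-> 5 = 2
p1 || p2 = 2 || 2 = 2
(p1 <-> (p1 <-> p1)) -> (p1 || p2) = 2 -> 2 = 5
!p2 = !2 = 3
p1 -> !p2 = 2 -> 3 = 5
((p1 <-> (p1 <-> p1)) -> (p1 || p2)) -> (p1 -> !p2) = 5 -> 5 = 5
!(((p1 <-> (p1 <-> p1)) -> (p1 || p2)) -> (p1 -> !p2)) = !5 = 0
(((((p1 <-> p1) || (p1 <-> p2)) -> (!p1 <-> p1)) || ((p2 -> (p2 -> p1)) || ((p1 || p2) <-> p1))) -> ((p2 || (p1 <-> p2)) -> !((p1 -> p2) -> p2))) -> !(((p1 <-> (p1 <-> p1)) -> (p1 || p2)) -> (p1 -> !p2)) = 3 -> 0 = 2
(((p2 -> !p1) -> (((p2 -> p1) -> p1) -> (p1 <-> p1))) || ((p1 <-> (p2 || p1)) || (((p2 || p2) || (p2 <-> p2)) -> (p1 -> (p2 <-> p1))))) -> ((((((p1 <-> p1) || (p1 <-> p2)) -> (!p1 <-> p1)) || ((p2 -> (p2 -> p1)) || ((p1 || p2) <-> p1))) -> ((p2 || (p1 <-> p2)) -> !((p1 -> p2) -> p2))) -> !(((p1 <-> (p1 <-> p1)) -> (p1 || p2)) -> (p1 -> !p2))) = 5 -> 2 = 2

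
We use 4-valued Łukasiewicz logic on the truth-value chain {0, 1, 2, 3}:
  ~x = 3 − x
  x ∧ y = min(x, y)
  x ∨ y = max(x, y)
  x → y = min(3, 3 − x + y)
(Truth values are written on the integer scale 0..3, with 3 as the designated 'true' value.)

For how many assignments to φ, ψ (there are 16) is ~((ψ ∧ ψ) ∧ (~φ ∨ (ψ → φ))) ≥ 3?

φ = 0, ψ = 0 ↦ 3  ≥
φ = 0, ψ = 1 ↦ 2  <
φ = 0, ψ = 2 ↦ 1  <
φ = 0, ψ = 3 ↦ 0  <
φ = 1, ψ = 0 ↦ 3  ≥
φ = 1, ψ = 1 ↦ 2  <
φ = 1, ψ = 2 ↦ 1  <
φ = 1, ψ = 3 ↦ 1  <
φ = 2, ψ = 0 ↦ 3  ≥
φ = 2, ψ = 1 ↦ 2  <
φ = 2, ψ = 2 ↦ 1  <
φ = 2, ψ = 3 ↦ 1  <
φ = 3, ψ = 0 ↦ 3  ≥
φ = 3, ψ = 1 ↦ 2  <
φ = 3, ψ = 2 ↦ 1  <
φ = 3, ψ = 3 ↦ 0  <
So 4 of the 16 assignments meet the threshold.

4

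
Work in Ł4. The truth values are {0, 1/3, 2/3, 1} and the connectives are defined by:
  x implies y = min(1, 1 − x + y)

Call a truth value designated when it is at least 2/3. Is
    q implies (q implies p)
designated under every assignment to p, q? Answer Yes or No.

Counterexample: take p = 0, q = 1.
q implies p = 1 implies 0 = 0
q implies (q implies p) = 1 implies 0 = 0
This gives 0, which is below 2/3.

No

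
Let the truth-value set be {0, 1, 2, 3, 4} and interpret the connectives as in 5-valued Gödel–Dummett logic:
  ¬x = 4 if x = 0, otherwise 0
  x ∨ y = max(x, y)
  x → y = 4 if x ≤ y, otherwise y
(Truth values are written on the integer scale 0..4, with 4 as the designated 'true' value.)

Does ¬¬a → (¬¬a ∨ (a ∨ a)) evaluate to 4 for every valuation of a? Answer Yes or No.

Yes

a = 0 ↦ 4
a = 1 ↦ 4
a = 2 ↦ 4
a = 3 ↦ 4
a = 4 ↦ 4
Every assignment gives a value ≥ 4.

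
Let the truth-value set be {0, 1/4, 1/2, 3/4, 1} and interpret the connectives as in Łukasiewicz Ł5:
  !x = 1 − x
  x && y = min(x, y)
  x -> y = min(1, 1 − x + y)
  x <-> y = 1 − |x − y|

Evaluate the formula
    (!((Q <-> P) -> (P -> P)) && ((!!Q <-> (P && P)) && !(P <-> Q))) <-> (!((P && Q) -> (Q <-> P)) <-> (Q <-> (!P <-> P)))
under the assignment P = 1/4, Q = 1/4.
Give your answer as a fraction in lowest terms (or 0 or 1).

3/4

Q <-> P = 1/4 <-> 1/4 = 1
P -> P = 1/4 -> 1/4 = 1
(Q <-> P) -> (P -> P) = 1 -> 1 = 1
!((Q <-> P) -> (P -> P)) = !1 = 0
!Q = !1/4 = 3/4
!!Q = !3/4 = 1/4
P && P = 1/4 && 1/4 = 1/4
!!Q <-> (P && P) = 1/4 <-> 1/4 = 1
P <-> Q = 1/4 <-> 1/4 = 1
!(P <-> Q) = !1 = 0
(!!Q <-> (P && P)) && !(P <-> Q) = 1 && 0 = 0
!((Q <-> P) -> (P -> P)) && ((!!Q <-> (P && P)) && !(P <-> Q)) = 0 && 0 = 0
P && Q = 1/4 && 1/4 = 1/4
Q <-> P = 1/4 <-> 1/4 = 1
(P && Q) -> (Q <-> P) = 1/4 -> 1 = 1
!((P && Q) -> (Q <-> P)) = !1 = 0
!P = !1/4 = 3/4
!P <-> P = 3/4 <-> 1/4 = 1/2
Q <-> (!P <-> P) = 1/4 <-> 1/2 = 3/4
!((P && Q) -> (Q <-> P)) <-> (Q <-> (!P <-> P)) = 0 <-> 3/4 = 1/4
(!((Q <-> P) -> (P -> P)) && ((!!Q <-> (P && P)) && !(P <-> Q))) <-> (!((P && Q) -> (Q <-> P)) <-> (Q <-> (!P <-> P))) = 0 <-> 1/4 = 3/4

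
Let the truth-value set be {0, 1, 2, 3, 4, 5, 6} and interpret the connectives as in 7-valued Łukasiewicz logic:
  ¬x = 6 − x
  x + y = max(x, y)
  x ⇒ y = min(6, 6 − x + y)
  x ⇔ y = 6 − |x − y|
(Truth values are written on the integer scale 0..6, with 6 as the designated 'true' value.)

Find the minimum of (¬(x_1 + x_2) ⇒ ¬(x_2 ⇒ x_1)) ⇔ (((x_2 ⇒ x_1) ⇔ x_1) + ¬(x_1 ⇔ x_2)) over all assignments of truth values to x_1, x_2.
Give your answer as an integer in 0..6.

Take x_1 = 0, x_2 = 3:
x_1 + x_2 = 0 + 3 = 3
¬(x_1 + x_2) = ¬3 = 3
x_2 ⇒ x_1 = 3 ⇒ 0 = 3
¬(x_2 ⇒ x_1) = ¬3 = 3
¬(x_1 + x_2) ⇒ ¬(x_2 ⇒ x_1) = 3 ⇒ 3 = 6
x_2 ⇒ x_1 = 3 ⇒ 0 = 3
(x_2 ⇒ x_1) ⇔ x_1 = 3 ⇔ 0 = 3
x_1 ⇔ x_2 = 0 ⇔ 3 = 3
¬(x_1 ⇔ x_2) = ¬3 = 3
((x_2 ⇒ x_1) ⇔ x_1) + ¬(x_1 ⇔ x_2) = 3 + 3 = 3
(¬(x_1 + x_2) ⇒ ¬(x_2 ⇒ x_1)) ⇔ (((x_2 ⇒ x_1) ⇔ x_1) + ¬(x_1 ⇔ x_2)) = 6 ⇔ 3 = 3
No assignment yields a value below 3, so this is the minimum.

3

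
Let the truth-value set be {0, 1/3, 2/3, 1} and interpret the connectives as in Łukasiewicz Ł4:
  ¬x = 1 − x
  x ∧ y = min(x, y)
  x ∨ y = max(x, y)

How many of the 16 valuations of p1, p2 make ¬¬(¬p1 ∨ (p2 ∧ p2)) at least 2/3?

12

p1 = 0, p2 = 0 ↦ 1  ≥
p1 = 0, p2 = 1/3 ↦ 1  ≥
p1 = 0, p2 = 2/3 ↦ 1  ≥
p1 = 0, p2 = 1 ↦ 1  ≥
p1 = 1/3, p2 = 0 ↦ 2/3  ≥
p1 = 1/3, p2 = 1/3 ↦ 2/3  ≥
p1 = 1/3, p2 = 2/3 ↦ 2/3  ≥
p1 = 1/3, p2 = 1 ↦ 1  ≥
p1 = 2/3, p2 = 0 ↦ 1/3  <
p1 = 2/3, p2 = 1/3 ↦ 1/3  <
p1 = 2/3, p2 = 2/3 ↦ 2/3  ≥
p1 = 2/3, p2 = 1 ↦ 1  ≥
p1 = 1, p2 = 0 ↦ 0  <
p1 = 1, p2 = 1/3 ↦ 1/3  <
p1 = 1, p2 = 2/3 ↦ 2/3  ≥
p1 = 1, p2 = 1 ↦ 1  ≥
So 12 of the 16 assignments meet the threshold.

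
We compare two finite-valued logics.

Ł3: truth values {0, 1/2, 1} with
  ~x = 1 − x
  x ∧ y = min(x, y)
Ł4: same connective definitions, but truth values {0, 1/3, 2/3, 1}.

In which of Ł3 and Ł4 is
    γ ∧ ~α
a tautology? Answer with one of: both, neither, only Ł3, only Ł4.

neither

In Ł3: at α = 0, γ = 0 the value is 0 — not a tautology.
In Ł4: at α = 0, γ = 0 the value is 0 — not a tautology.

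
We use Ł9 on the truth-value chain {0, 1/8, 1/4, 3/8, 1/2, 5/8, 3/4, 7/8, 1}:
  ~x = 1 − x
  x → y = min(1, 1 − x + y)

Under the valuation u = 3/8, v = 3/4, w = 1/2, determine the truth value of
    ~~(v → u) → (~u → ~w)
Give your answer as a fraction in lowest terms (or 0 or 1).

v → u = 3/4 → 3/8 = 5/8
~(v → u) = ~5/8 = 3/8
~~(v → u) = ~3/8 = 5/8
~u = ~3/8 = 5/8
~w = ~1/2 = 1/2
~u → ~w = 5/8 → 1/2 = 7/8
~~(v → u) → (~u → ~w) = 5/8 → 7/8 = 1

1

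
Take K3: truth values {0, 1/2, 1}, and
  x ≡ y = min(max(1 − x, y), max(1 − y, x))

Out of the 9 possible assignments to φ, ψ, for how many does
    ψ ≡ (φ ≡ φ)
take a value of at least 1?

2

φ = 0, ψ = 0 ↦ 0  <
φ = 0, ψ = 1/2 ↦ 1/2  <
φ = 0, ψ = 1 ↦ 1  ≥
φ = 1/2, ψ = 0 ↦ 1/2  <
φ = 1/2, ψ = 1/2 ↦ 1/2  <
φ = 1/2, ψ = 1 ↦ 1/2  <
φ = 1, ψ = 0 ↦ 0  <
φ = 1, ψ = 1/2 ↦ 1/2  <
φ = 1, ψ = 1 ↦ 1  ≥
So 2 of the 9 assignments meet the threshold.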